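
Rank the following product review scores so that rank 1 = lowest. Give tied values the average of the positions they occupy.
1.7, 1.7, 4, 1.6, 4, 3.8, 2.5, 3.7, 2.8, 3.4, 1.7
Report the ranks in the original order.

3, 3, 10.5, 1, 10.5, 9, 5, 8, 6, 7, 3

Sorted (ascending): 1.6, 1.7, 1.7, 1.7, 2.5, 2.8, 3.4, 3.7, 3.8, 4, 4
The 3 values of 1.7 occupy positions 2–4 → average rank 3.
The 2 values of 4 occupy positions 10–11 → average rank (10+11)/2 = 10.5.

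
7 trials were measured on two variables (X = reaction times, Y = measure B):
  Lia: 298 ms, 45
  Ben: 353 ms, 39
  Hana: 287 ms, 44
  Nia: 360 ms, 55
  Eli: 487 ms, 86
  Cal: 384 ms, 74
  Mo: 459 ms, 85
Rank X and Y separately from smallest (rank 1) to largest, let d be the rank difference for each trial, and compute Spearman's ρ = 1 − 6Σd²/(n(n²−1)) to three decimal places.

0.893

Ranks of variable 1: 2, 3, 1, 4, 7, 5, 6
Ranks of variable 2: 3, 1, 2, 4, 7, 5, 6
d = r₁ − r₂: -1, 2, -1, 0, 0, 0, 0
d²: 1, 4, 1, 0, 0, 0, 0; Σd² = 6
ρ = 1 − 6·6/(7·48) = 1 − 36/336 = 0.893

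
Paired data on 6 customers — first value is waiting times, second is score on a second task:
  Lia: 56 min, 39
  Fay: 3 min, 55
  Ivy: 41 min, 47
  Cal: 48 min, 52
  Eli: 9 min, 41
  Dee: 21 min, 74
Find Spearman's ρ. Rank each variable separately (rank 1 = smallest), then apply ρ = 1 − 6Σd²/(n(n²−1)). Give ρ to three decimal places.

-0.486

Ranks of variable 1: 6, 1, 4, 5, 2, 3
Ranks of variable 2: 1, 5, 3, 4, 2, 6
d = r₁ − r₂: 5, -4, 1, 1, 0, -3
d²: 25, 16, 1, 1, 0, 9; Σd² = 52
ρ = 1 − 6·52/(6·35) = 1 − 312/210 = -0.486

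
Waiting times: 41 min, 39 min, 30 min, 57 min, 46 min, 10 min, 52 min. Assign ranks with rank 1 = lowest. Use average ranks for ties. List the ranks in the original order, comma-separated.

4, 3, 2, 7, 5, 1, 6

Sorted (ascending): 10, 30, 39, 41, 46, 52, 57
No ties — each value takes its position as its rank.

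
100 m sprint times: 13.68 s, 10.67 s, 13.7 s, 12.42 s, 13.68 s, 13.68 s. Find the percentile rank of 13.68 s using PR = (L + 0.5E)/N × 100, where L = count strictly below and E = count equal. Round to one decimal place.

58.3

N = 6.
Strictly below 13.68: 2. Equal to 13.68: 3.
PR = (2 + 0.5·3)/6 × 100 = 58.3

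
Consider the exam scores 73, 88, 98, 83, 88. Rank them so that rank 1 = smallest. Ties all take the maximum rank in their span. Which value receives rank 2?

83

Sorted (ascending): 73, 83, 88, 88, 98
The 2 values of 88 occupy positions 3–4 → each gets rank 4.
Rank 2 → value 83.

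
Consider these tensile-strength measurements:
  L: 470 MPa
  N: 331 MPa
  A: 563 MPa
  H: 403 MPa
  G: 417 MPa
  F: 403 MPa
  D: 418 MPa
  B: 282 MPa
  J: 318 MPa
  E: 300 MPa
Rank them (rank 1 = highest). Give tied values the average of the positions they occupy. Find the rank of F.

Sorted (descending): 563, 470, 418, 417, 403, 403, 331, 318, 300, 282
The 2 values of 403 occupy positions 5–6 → average rank (5+6)/2 = 5.5.
F has value 403 MPa → rank 5.5.

5.5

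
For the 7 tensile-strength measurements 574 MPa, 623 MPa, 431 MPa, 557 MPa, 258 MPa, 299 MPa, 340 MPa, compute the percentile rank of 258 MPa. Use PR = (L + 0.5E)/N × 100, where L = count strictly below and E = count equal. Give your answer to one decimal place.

N = 7.
Strictly below 258: 0. Equal to 258: 1.
PR = (0 + 0.5·1)/7 × 100 = 7.1

7.1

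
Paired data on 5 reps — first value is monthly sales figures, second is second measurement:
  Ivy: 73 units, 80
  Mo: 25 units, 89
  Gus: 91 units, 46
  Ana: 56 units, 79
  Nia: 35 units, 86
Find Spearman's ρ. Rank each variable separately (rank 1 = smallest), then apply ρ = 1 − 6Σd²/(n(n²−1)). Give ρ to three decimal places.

Ranks of variable 1: 4, 1, 5, 3, 2
Ranks of variable 2: 3, 5, 1, 2, 4
d = r₁ − r₂: 1, -4, 4, 1, -2
d²: 1, 16, 16, 1, 4; Σd² = 38
ρ = 1 − 6·38/(5·24) = 1 − 228/120 = -0.900

-0.900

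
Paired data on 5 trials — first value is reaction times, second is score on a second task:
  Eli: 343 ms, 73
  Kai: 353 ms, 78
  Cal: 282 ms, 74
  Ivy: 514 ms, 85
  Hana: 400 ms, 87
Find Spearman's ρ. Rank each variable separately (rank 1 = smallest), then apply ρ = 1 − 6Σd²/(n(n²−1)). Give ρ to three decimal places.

Ranks of variable 1: 2, 3, 1, 5, 4
Ranks of variable 2: 1, 3, 2, 4, 5
d = r₁ − r₂: 1, 0, -1, 1, -1
d²: 1, 0, 1, 1, 1; Σd² = 4
ρ = 1 − 6·4/(5·24) = 1 − 24/120 = 0.800

0.800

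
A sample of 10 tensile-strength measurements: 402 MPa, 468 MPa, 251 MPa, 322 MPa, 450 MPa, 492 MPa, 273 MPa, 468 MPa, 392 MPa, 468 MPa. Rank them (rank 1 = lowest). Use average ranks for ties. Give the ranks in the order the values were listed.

Sorted (ascending): 251, 273, 322, 392, 402, 450, 468, 468, 468, 492
The 3 values of 468 occupy positions 7–9 → average rank 8.

5, 8, 1, 3, 6, 10, 2, 8, 4, 8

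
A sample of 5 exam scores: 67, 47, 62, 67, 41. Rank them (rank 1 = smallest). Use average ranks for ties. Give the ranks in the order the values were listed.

Sorted (ascending): 41, 47, 62, 67, 67
The 2 values of 67 occupy positions 4–5 → average rank (4+5)/2 = 4.5.

4.5, 2, 3, 4.5, 1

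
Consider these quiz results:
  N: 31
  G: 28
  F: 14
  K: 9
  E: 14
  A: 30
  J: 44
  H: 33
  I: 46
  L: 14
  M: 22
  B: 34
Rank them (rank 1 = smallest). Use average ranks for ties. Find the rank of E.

3

Sorted (ascending): 9, 14, 14, 14, 22, 28, 30, 31, 33, 34, 44, 46
The 3 values of 14 occupy positions 2–4 → average rank 3.
E has value 14 → rank 3.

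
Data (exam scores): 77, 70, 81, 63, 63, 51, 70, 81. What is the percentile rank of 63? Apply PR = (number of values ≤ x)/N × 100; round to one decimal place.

37.5

N = 8.
Strictly below 63: 1. Equal to 63: 2.
PR = 3/8 × 100 = 37.5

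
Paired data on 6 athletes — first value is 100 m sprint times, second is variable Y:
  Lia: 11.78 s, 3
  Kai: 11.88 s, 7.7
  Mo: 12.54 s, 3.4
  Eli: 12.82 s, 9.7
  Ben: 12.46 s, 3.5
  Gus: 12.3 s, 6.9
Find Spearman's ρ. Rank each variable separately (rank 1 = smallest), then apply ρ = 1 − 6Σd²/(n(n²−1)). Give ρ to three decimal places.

Ranks of variable 1: 1, 2, 5, 6, 4, 3
Ranks of variable 2: 1, 5, 2, 6, 3, 4
d = r₁ − r₂: 0, -3, 3, 0, 1, -1
d²: 0, 9, 9, 0, 1, 1; Σd² = 20
ρ = 1 − 6·20/(6·35) = 1 − 120/210 = 0.429

0.429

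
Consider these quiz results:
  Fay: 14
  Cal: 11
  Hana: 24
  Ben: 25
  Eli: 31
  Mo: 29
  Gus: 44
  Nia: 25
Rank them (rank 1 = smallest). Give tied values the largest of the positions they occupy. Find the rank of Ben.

Sorted (ascending): 11, 14, 24, 25, 25, 29, 31, 44
The 2 values of 25 occupy positions 4–5 → each gets rank 5.
Ben has value 25 → rank 5.

5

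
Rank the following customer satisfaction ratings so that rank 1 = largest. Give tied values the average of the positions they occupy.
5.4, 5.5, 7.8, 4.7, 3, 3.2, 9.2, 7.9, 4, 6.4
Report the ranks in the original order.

6, 5, 3, 7, 10, 9, 1, 2, 8, 4

Sorted (descending): 9.2, 7.9, 7.8, 6.4, 5.5, 5.4, 4.7, 4, 3.2, 3
No ties — each value takes its position as its rank.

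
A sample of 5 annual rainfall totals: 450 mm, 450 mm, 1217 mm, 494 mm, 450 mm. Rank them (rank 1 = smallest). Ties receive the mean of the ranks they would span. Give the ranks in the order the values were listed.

Sorted (ascending): 450, 450, 450, 494, 1217
The 3 values of 450 occupy positions 1–3 → average rank 2.

2, 2, 5, 4, 2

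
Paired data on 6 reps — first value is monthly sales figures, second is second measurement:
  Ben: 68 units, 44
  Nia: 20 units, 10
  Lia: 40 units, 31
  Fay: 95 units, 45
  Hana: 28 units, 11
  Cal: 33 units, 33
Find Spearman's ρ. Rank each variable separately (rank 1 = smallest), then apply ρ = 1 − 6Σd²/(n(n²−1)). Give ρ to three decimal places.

Ranks of variable 1: 5, 1, 4, 6, 2, 3
Ranks of variable 2: 5, 1, 3, 6, 2, 4
d = r₁ − r₂: 0, 0, 1, 0, 0, -1
d²: 0, 0, 1, 0, 0, 1; Σd² = 2
ρ = 1 − 6·2/(6·35) = 1 − 12/210 = 0.943

0.943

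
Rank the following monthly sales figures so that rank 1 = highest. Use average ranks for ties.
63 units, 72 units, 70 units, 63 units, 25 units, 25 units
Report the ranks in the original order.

3.5, 1, 2, 3.5, 5.5, 5.5

Sorted (descending): 72, 70, 63, 63, 25, 25
The 2 values of 63 occupy positions 3–4 → average rank (3+4)/2 = 3.5.
The 2 values of 25 occupy positions 5–6 → average rank (5+6)/2 = 5.5.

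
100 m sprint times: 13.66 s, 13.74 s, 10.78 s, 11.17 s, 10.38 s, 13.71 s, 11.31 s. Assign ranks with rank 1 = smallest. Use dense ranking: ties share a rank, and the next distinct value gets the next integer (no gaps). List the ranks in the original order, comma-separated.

Sorted (ascending): 10.38, 10.78, 11.17, 11.31, 13.66, 13.71, 13.74
No ties — each value takes its position as its rank.

5, 7, 2, 3, 1, 6, 4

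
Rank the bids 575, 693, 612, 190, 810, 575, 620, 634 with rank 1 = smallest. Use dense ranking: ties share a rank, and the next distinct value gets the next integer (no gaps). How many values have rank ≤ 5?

Sorted (ascending): 190, 575, 575, 612, 620, 634, 693, 810
The 2 values of 575 share dense rank 2.
Remaining distinct values take the next consecutive integers.
Ranks ≤ 5: {1, 2, 2, 3, 4, 5} → 6 values.

6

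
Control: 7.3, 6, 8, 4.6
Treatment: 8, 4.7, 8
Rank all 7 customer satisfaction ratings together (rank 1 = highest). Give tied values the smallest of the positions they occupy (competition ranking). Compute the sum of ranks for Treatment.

8

Sorted (descending): 8, 8, 8, 7.3, 6, 4.7, 4.6
The 3 values of 8 occupy positions 1–3 → each gets rank 1.
Treatment values → pooled ranks: 8→1, 4.7→6, 8→1
Rank sum = 1 + 6 + 1 = 8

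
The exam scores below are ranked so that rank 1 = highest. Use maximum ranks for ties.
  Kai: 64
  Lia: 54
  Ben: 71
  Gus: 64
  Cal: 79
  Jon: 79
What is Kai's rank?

5

Sorted (descending): 79, 79, 71, 64, 64, 54
The 2 values of 79 occupy positions 1–2 → each gets rank 2.
The 2 values of 64 occupy positions 4–5 → each gets rank 5.
Kai has value 64 → rank 5.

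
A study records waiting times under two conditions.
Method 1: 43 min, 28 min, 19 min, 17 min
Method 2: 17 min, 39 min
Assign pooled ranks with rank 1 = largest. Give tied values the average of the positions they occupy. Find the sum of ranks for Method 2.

Sorted (descending): 43, 39, 28, 19, 17, 17
The 2 values of 17 occupy positions 5–6 → average rank (5+6)/2 = 5.5.
Method 2 values → pooled ranks: 17→5.5, 39→2
Rank sum = 5.5 + 2 = 7.5

7.5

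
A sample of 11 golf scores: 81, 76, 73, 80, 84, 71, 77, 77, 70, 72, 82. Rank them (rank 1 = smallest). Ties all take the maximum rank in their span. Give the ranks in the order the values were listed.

Sorted (ascending): 70, 71, 72, 73, 76, 77, 77, 80, 81, 82, 84
The 2 values of 77 occupy positions 6–7 → each gets rank 7.

9, 5, 4, 8, 11, 2, 7, 7, 1, 3, 10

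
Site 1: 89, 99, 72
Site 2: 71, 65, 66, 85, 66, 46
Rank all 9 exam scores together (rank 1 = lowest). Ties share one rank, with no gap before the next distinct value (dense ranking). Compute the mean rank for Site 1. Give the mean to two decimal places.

Sorted (ascending): 46, 65, 66, 66, 71, 72, 85, 89, 99
The 2 values of 66 share dense rank 3.
Remaining distinct values take the next consecutive integers.
Site 1 values → pooled ranks: 89→7, 99→8, 72→5
Mean rank = (7 + 8 + 5) / 3 = 6.67

6.67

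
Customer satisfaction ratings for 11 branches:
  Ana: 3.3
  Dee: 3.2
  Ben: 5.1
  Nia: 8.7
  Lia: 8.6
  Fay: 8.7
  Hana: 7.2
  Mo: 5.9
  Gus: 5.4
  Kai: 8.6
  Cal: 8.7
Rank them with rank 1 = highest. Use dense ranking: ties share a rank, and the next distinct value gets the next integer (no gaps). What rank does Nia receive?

Sorted (descending): 8.7, 8.7, 8.7, 8.6, 8.6, 7.2, 5.9, 5.4, 5.1, 3.3, 3.2
The 3 values of 8.7 share dense rank 1.
The 2 values of 8.6 share dense rank 2.
Remaining distinct values take the next consecutive integers.
Nia has value 8.7 → rank 1.

1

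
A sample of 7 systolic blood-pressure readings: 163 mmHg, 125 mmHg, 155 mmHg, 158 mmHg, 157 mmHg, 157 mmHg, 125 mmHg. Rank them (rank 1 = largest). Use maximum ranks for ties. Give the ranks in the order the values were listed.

Sorted (descending): 163, 158, 157, 157, 155, 125, 125
The 2 values of 157 occupy positions 3–4 → each gets rank 4.
The 2 values of 125 occupy positions 6–7 → each gets rank 7.

1, 7, 5, 2, 4, 4, 7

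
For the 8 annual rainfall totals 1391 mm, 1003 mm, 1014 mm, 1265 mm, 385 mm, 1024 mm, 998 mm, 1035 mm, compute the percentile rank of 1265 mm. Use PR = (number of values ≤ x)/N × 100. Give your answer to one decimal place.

N = 8.
Strictly below 1265: 6. Equal to 1265: 1.
PR = 7/8 × 100 = 87.5

87.5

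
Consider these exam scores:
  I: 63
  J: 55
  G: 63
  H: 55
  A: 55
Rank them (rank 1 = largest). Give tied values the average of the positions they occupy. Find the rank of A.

Sorted (descending): 63, 63, 55, 55, 55
The 2 values of 63 occupy positions 1–2 → average rank (1+2)/2 = 1.5.
The 3 values of 55 occupy positions 3–5 → average rank 4.
A has value 55 → rank 4.

4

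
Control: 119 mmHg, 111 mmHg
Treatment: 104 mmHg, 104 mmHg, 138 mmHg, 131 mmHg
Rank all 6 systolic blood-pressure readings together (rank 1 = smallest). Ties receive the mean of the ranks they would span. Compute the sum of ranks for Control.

7

Sorted (ascending): 104, 104, 111, 119, 131, 138
The 2 values of 104 occupy positions 1–2 → average rank (1+2)/2 = 1.5.
Control values → pooled ranks: 119→4, 111→3
Rank sum = 4 + 3 = 7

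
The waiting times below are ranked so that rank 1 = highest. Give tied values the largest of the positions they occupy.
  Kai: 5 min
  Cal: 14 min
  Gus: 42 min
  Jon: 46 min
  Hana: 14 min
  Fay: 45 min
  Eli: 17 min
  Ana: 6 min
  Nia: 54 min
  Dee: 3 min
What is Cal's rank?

Sorted (descending): 54, 46, 45, 42, 17, 14, 14, 6, 5, 3
The 2 values of 14 occupy positions 6–7 → each gets rank 7.
Cal has value 14 min → rank 7.

7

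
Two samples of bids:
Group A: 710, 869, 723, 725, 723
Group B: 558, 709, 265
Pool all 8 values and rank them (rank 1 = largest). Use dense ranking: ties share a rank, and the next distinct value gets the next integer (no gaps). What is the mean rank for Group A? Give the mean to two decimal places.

2.60

Sorted (descending): 869, 725, 723, 723, 710, 709, 558, 265
The 2 values of 723 share dense rank 3.
Remaining distinct values take the next consecutive integers.
Group A values → pooled ranks: 710→4, 869→1, 723→3, 725→2, 723→3
Mean rank = (4 + 1 + 3 + 2 + 3) / 5 = 2.60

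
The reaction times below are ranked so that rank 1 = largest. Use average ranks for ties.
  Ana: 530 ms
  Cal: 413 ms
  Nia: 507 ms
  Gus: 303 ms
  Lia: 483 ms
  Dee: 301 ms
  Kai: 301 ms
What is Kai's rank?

6.5

Sorted (descending): 530, 507, 483, 413, 303, 301, 301
The 2 values of 301 occupy positions 6–7 → average rank (6+7)/2 = 6.5.
Kai has value 301 ms → rank 6.5.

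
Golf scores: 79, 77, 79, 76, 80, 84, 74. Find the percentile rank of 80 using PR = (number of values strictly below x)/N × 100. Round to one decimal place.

N = 7.
Strictly below 80: 5. Equal to 80: 1.
PR = 5/7 × 100 = 71.4

71.4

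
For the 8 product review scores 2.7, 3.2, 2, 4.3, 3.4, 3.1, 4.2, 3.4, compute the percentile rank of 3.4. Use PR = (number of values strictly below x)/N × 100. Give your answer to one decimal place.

50.0

N = 8.
Strictly below 3.4: 4. Equal to 3.4: 2.
PR = 4/8 × 100 = 50.0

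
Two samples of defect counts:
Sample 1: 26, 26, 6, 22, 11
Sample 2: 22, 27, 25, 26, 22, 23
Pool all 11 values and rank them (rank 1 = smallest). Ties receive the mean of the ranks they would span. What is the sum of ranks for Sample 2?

41

Sorted (ascending): 6, 11, 22, 22, 22, 23, 25, 26, 26, 26, 27
The 3 values of 22 occupy positions 3–5 → average rank 4.
The 3 values of 26 occupy positions 8–10 → average rank 9.
Sample 2 values → pooled ranks: 22→4, 27→11, 25→7, 26→9, 22→4, 23→6
Rank sum = 4 + 11 + 7 + 9 + 4 + 6 = 41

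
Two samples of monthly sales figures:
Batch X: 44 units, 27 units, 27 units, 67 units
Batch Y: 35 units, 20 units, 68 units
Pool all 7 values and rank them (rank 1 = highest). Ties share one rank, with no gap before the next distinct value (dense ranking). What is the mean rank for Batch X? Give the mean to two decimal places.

Sorted (descending): 68, 67, 44, 35, 27, 27, 20
The 2 values of 27 share dense rank 5.
Remaining distinct values take the next consecutive integers.
Batch X values → pooled ranks: 44→3, 27→5, 27→5, 67→2
Mean rank = (3 + 5 + 5 + 2) / 4 = 3.75

3.75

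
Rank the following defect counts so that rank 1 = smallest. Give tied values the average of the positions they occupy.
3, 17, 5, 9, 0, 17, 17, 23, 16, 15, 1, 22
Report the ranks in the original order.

Sorted (ascending): 0, 1, 3, 5, 9, 15, 16, 17, 17, 17, 22, 23
The 3 values of 17 occupy positions 8–10 → average rank 9.

3, 9, 4, 5, 1, 9, 9, 12, 7, 6, 2, 11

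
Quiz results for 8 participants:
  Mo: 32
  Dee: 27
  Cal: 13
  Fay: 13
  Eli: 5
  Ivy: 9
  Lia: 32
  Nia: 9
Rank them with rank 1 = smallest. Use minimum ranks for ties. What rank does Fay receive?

4

Sorted (ascending): 5, 9, 9, 13, 13, 27, 32, 32
The 2 values of 9 occupy positions 2–3 → each gets rank 2.
The 2 values of 13 occupy positions 4–5 → each gets rank 4.
The 2 values of 32 occupy positions 7–8 → each gets rank 7.
Fay has value 13 → rank 4.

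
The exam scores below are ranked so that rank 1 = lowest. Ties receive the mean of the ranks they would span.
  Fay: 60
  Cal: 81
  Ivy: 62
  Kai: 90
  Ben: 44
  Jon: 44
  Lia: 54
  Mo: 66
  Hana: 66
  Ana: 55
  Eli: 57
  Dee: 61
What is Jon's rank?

1.5

Sorted (ascending): 44, 44, 54, 55, 57, 60, 61, 62, 66, 66, 81, 90
The 2 values of 44 occupy positions 1–2 → average rank (1+2)/2 = 1.5.
The 2 values of 66 occupy positions 9–10 → average rank (9+10)/2 = 9.5.
Jon has value 44 → rank 1.5.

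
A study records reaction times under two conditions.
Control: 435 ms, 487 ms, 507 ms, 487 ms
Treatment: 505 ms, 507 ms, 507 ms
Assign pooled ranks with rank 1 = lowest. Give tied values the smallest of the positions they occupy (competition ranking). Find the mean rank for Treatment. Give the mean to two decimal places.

4.67

Sorted (ascending): 435, 487, 487, 505, 507, 507, 507
The 2 values of 487 occupy positions 2–3 → each gets rank 2.
The 3 values of 507 occupy positions 5–7 → each gets rank 5.
Treatment values → pooled ranks: 505→4, 507→5, 507→5
Mean rank = (4 + 5 + 5) / 3 = 4.67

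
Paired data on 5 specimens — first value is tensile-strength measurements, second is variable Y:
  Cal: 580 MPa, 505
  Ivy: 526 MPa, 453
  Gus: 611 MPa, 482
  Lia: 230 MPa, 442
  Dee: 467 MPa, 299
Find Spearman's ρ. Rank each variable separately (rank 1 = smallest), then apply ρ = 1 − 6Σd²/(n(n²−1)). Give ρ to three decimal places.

Ranks of variable 1: 4, 3, 5, 1, 2
Ranks of variable 2: 5, 3, 4, 2, 1
d = r₁ − r₂: -1, 0, 1, -1, 1
d²: 1, 0, 1, 1, 1; Σd² = 4
ρ = 1 − 6·4/(5·24) = 1 − 24/120 = 0.800

0.800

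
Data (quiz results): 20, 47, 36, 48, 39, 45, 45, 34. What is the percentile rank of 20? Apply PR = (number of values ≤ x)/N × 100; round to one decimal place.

N = 8.
Strictly below 20: 0. Equal to 20: 1.
PR = 1/8 × 100 = 12.5

12.5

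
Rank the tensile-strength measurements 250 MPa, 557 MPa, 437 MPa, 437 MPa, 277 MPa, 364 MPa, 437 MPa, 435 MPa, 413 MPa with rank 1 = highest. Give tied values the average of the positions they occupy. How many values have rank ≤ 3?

Sorted (descending): 557, 437, 437, 437, 435, 413, 364, 277, 250
The 3 values of 437 occupy positions 2–4 → average rank 3.
Ranks ≤ 3: {1, 3, 3, 3} → 4 values.

4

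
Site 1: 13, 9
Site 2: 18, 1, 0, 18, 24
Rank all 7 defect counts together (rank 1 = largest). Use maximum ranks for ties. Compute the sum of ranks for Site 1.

Sorted (descending): 24, 18, 18, 13, 9, 1, 0
The 2 values of 18 occupy positions 2–3 → each gets rank 3.
Site 1 values → pooled ranks: 13→4, 9→5
Rank sum = 4 + 5 = 9

9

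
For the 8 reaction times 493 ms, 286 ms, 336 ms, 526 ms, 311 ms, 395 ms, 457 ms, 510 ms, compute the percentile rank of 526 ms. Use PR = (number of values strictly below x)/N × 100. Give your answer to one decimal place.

N = 8.
Strictly below 526: 7. Equal to 526: 1.
PR = 7/8 × 100 = 87.5

87.5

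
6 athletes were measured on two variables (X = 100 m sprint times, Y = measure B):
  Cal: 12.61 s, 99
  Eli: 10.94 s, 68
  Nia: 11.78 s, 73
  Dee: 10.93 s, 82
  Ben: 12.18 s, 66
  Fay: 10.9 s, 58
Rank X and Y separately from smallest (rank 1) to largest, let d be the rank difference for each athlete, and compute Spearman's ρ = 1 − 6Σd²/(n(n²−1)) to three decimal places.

0.486

Ranks of variable 1: 6, 3, 4, 2, 5, 1
Ranks of variable 2: 6, 3, 4, 5, 2, 1
d = r₁ − r₂: 0, 0, 0, -3, 3, 0
d²: 0, 0, 0, 9, 9, 0; Σd² = 18
ρ = 1 − 6·18/(6·35) = 1 − 108/210 = 0.486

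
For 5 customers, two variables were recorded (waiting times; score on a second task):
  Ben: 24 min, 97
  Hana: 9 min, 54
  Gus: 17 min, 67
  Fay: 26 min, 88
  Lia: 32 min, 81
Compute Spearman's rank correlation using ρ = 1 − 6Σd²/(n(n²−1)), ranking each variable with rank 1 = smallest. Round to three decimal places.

0.600

Ranks of variable 1: 3, 1, 2, 4, 5
Ranks of variable 2: 5, 1, 2, 4, 3
d = r₁ − r₂: -2, 0, 0, 0, 2
d²: 4, 0, 0, 0, 4; Σd² = 8
ρ = 1 − 6·8/(5·24) = 1 − 48/120 = 0.600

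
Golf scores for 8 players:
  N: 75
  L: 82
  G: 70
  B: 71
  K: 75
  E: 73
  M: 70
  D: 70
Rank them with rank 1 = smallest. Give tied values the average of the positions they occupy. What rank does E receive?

Sorted (ascending): 70, 70, 70, 71, 73, 75, 75, 82
The 3 values of 70 occupy positions 1–3 → average rank 2.
The 2 values of 75 occupy positions 6–7 → average rank (6+7)/2 = 6.5.
E has value 73 → rank 5.

5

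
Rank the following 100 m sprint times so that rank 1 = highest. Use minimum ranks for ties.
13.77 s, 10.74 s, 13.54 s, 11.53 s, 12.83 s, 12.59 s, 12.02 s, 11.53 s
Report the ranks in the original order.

1, 8, 2, 6, 3, 4, 5, 6

Sorted (descending): 13.77, 13.54, 12.83, 12.59, 12.02, 11.53, 11.53, 10.74
The 2 values of 11.53 occupy positions 6–7 → each gets rank 6.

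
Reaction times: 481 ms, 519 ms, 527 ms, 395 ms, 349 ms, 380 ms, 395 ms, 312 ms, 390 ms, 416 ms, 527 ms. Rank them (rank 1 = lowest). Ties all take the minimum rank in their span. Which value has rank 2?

Sorted (ascending): 312, 349, 380, 390, 395, 395, 416, 481, 519, 527, 527
The 2 values of 395 occupy positions 5–6 → each gets rank 5.
The 2 values of 527 occupy positions 10–11 → each gets rank 10.
Rank 2 → value 349.

349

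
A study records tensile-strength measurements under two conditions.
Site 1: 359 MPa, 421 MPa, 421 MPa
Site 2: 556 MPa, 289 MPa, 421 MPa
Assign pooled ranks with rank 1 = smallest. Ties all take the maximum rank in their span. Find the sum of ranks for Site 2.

Sorted (ascending): 289, 359, 421, 421, 421, 556
The 3 values of 421 occupy positions 3–5 → each gets rank 5.
Site 2 values → pooled ranks: 556→6, 289→1, 421→5
Rank sum = 6 + 1 + 5 = 12

12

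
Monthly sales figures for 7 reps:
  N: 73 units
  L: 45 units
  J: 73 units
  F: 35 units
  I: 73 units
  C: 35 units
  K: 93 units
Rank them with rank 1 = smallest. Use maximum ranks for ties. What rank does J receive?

Sorted (ascending): 35, 35, 45, 73, 73, 73, 93
The 2 values of 35 occupy positions 1–2 → each gets rank 2.
The 3 values of 73 occupy positions 4–6 → each gets rank 6.
J has value 73 units → rank 6.

6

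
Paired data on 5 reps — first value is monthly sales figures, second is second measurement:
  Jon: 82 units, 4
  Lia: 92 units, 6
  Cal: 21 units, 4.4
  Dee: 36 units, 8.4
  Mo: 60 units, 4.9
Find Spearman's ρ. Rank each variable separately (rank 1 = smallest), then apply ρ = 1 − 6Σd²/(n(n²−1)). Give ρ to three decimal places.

Ranks of variable 1: 4, 5, 1, 2, 3
Ranks of variable 2: 1, 4, 2, 5, 3
d = r₁ − r₂: 3, 1, -1, -3, 0
d²: 9, 1, 1, 9, 0; Σd² = 20
ρ = 1 − 6·20/(5·24) = 1 − 120/120 = 0.000

0.000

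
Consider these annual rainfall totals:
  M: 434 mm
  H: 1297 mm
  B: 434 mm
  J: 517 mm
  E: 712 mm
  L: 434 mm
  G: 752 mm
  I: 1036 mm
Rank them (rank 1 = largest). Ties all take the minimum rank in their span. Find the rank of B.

Sorted (descending): 1297, 1036, 752, 712, 517, 434, 434, 434
The 3 values of 434 occupy positions 6–8 → each gets rank 6.
B has value 434 mm → rank 6.

6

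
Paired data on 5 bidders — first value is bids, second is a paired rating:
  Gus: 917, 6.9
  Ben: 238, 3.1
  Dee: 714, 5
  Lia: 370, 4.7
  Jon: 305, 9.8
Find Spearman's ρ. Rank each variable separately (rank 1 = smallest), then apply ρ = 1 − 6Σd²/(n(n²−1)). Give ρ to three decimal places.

Ranks of variable 1: 5, 1, 4, 3, 2
Ranks of variable 2: 4, 1, 3, 2, 5
d = r₁ − r₂: 1, 0, 1, 1, -3
d²: 1, 0, 1, 1, 9; Σd² = 12
ρ = 1 − 6·12/(5·24) = 1 − 72/120 = 0.400

0.400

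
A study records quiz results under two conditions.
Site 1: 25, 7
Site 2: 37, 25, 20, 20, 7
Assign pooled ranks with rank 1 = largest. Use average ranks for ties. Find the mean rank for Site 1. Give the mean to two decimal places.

4.50

Sorted (descending): 37, 25, 25, 20, 20, 7, 7
The 2 values of 25 occupy positions 2–3 → average rank (2+3)/2 = 2.5.
The 2 values of 20 occupy positions 4–5 → average rank (4+5)/2 = 4.5.
The 2 values of 7 occupy positions 6–7 → average rank (6+7)/2 = 6.5.
Site 1 values → pooled ranks: 25→2.5, 7→6.5
Mean rank = (2.5 + 6.5) / 2 = 4.50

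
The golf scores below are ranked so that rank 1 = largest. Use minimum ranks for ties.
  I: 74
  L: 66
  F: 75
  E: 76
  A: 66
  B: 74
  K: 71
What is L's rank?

6

Sorted (descending): 76, 75, 74, 74, 71, 66, 66
The 2 values of 74 occupy positions 3–4 → each gets rank 3.
The 2 values of 66 occupy positions 6–7 → each gets rank 6.
L has value 66 → rank 6.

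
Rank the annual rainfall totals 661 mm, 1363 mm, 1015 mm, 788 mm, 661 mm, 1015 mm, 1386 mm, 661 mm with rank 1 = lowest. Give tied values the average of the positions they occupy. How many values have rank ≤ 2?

3

Sorted (ascending): 661, 661, 661, 788, 1015, 1015, 1363, 1386
The 3 values of 661 occupy positions 1–3 → average rank 2.
The 2 values of 1015 occupy positions 5–6 → average rank (5+6)/2 = 5.5.
Ranks ≤ 2: {2, 2, 2} → 3 values.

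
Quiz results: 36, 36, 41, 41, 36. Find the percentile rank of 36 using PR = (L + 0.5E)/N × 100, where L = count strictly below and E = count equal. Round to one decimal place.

N = 5.
Strictly below 36: 0. Equal to 36: 3.
PR = (0 + 0.5·3)/5 × 100 = 30.0

30.0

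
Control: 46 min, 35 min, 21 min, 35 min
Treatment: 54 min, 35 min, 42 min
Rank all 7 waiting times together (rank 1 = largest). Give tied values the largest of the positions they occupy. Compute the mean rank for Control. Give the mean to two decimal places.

Sorted (descending): 54, 46, 42, 35, 35, 35, 21
The 3 values of 35 occupy positions 4–6 → each gets rank 6.
Control values → pooled ranks: 46→2, 35→6, 21→7, 35→6
Mean rank = (2 + 6 + 7 + 6) / 4 = 5.25

5.25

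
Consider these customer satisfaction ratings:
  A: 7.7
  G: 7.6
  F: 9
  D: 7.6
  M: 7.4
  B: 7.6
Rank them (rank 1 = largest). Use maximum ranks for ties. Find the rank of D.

5

Sorted (descending): 9, 7.7, 7.6, 7.6, 7.6, 7.4
The 3 values of 7.6 occupy positions 3–5 → each gets rank 5.
D has value 7.6 → rank 5.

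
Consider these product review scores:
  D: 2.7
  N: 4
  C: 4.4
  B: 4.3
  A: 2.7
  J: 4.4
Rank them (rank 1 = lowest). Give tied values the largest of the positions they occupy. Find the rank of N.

3

Sorted (ascending): 2.7, 2.7, 4, 4.3, 4.4, 4.4
The 2 values of 2.7 occupy positions 1–2 → each gets rank 2.
The 2 values of 4.4 occupy positions 5–6 → each gets rank 6.
N has value 4 → rank 3.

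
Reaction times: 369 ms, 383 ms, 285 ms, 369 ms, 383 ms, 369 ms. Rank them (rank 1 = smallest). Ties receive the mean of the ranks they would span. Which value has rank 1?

285

Sorted (ascending): 285, 369, 369, 369, 383, 383
The 3 values of 369 occupy positions 2–4 → average rank 3.
The 2 values of 383 occupy positions 5–6 → average rank (5+6)/2 = 5.5.
Rank 1 → value 285.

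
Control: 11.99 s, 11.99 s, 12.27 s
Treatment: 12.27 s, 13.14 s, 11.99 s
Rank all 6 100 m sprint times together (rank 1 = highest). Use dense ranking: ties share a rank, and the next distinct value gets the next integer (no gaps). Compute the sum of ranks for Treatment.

6

Sorted (descending): 13.14, 12.27, 12.27, 11.99, 11.99, 11.99
The 2 values of 12.27 share dense rank 2.
The 3 values of 11.99 share dense rank 3.
Remaining distinct values take the next consecutive integers.
Treatment values → pooled ranks: 12.27→2, 13.14→1, 11.99→3
Rank sum = 2 + 1 + 3 = 6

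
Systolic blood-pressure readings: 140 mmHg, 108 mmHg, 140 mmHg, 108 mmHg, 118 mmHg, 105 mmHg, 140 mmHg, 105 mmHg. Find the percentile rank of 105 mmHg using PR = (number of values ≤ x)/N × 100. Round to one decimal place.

N = 8.
Strictly below 105: 0. Equal to 105: 2.
PR = 2/8 × 100 = 25.0

25.0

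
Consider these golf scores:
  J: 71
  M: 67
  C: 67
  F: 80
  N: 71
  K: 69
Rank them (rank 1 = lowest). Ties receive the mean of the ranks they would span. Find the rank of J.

Sorted (ascending): 67, 67, 69, 71, 71, 80
The 2 values of 67 occupy positions 1–2 → average rank (1+2)/2 = 1.5.
The 2 values of 71 occupy positions 4–5 → average rank (4+5)/2 = 4.5.
J has value 71 → rank 4.5.

4.5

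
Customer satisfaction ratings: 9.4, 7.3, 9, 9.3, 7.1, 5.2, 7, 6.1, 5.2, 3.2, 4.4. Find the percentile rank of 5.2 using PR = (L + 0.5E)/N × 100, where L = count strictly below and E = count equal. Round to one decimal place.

27.3

N = 11.
Strictly below 5.2: 2. Equal to 5.2: 2.
PR = (2 + 0.5·2)/11 × 100 = 27.3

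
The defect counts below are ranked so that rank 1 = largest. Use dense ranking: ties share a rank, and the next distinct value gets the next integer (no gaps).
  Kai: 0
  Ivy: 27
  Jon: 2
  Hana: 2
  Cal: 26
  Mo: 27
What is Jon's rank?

3

Sorted (descending): 27, 27, 26, 2, 2, 0
The 2 values of 27 share dense rank 1.
The 2 values of 2 share dense rank 3.
Remaining distinct values take the next consecutive integers.
Jon has value 2 → rank 3.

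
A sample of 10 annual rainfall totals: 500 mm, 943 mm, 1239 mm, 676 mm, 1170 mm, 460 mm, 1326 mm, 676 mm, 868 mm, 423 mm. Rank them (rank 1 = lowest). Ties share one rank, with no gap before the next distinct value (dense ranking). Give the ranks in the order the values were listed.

Sorted (ascending): 423, 460, 500, 676, 676, 868, 943, 1170, 1239, 1326
The 2 values of 676 share dense rank 4.
Remaining distinct values take the next consecutive integers.

3, 6, 8, 4, 7, 2, 9, 4, 5, 1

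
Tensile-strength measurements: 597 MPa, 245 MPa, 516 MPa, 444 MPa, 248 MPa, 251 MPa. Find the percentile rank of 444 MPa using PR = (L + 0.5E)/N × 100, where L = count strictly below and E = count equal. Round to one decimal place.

58.3

N = 6.
Strictly below 444: 3. Equal to 444: 1.
PR = (3 + 0.5·1)/6 × 100 = 58.3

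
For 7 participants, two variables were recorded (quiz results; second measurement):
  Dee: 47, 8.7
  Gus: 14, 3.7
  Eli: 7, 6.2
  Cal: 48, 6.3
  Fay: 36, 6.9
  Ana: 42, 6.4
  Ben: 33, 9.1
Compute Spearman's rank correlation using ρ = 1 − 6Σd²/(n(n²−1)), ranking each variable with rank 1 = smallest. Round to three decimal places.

0.357

Ranks of variable 1: 6, 2, 1, 7, 4, 5, 3
Ranks of variable 2: 6, 1, 2, 3, 5, 4, 7
d = r₁ − r₂: 0, 1, -1, 4, -1, 1, -4
d²: 0, 1, 1, 16, 1, 1, 16; Σd² = 36
ρ = 1 − 6·36/(7·48) = 1 − 216/336 = 0.357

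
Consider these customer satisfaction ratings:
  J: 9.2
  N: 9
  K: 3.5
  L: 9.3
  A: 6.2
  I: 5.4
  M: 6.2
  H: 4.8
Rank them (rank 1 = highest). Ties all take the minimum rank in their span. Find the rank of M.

Sorted (descending): 9.3, 9.2, 9, 6.2, 6.2, 5.4, 4.8, 3.5
The 2 values of 6.2 occupy positions 4–5 → each gets rank 4.
M has value 6.2 → rank 4.

4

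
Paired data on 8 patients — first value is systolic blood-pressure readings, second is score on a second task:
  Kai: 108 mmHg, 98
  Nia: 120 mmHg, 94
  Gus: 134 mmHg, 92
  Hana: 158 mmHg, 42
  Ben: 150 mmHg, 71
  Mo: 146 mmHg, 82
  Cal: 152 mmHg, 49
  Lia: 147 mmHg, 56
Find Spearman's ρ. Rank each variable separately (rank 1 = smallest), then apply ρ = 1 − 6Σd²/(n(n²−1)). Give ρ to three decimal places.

Ranks of variable 1: 1, 2, 3, 8, 6, 4, 7, 5
Ranks of variable 2: 8, 7, 6, 1, 4, 5, 2, 3
d = r₁ − r₂: -7, -5, -3, 7, 2, -1, 5, 2
d²: 49, 25, 9, 49, 4, 1, 25, 4; Σd² = 166
ρ = 1 − 6·166/(8·63) = 1 − 996/504 = -0.976

-0.976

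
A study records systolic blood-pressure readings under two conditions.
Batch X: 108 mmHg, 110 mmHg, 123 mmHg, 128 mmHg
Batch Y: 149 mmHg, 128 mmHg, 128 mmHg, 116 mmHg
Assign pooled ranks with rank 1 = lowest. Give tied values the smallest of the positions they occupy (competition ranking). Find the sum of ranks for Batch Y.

21

Sorted (ascending): 108, 110, 116, 123, 128, 128, 128, 149
The 3 values of 128 occupy positions 5–7 → each gets rank 5.
Batch Y values → pooled ranks: 149→8, 128→5, 128→5, 116→3
Rank sum = 8 + 5 + 5 + 3 = 21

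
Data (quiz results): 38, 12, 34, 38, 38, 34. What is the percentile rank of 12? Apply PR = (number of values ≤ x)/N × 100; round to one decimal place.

16.7

N = 6.
Strictly below 12: 0. Equal to 12: 1.
PR = 1/6 × 100 = 16.7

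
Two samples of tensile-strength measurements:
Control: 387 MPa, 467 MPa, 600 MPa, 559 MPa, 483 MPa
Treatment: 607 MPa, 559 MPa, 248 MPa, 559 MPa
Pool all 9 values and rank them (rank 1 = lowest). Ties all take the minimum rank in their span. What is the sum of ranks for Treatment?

Sorted (ascending): 248, 387, 467, 483, 559, 559, 559, 600, 607
The 3 values of 559 occupy positions 5–7 → each gets rank 5.
Treatment values → pooled ranks: 607→9, 559→5, 248→1, 559→5
Rank sum = 9 + 5 + 1 + 5 = 20

20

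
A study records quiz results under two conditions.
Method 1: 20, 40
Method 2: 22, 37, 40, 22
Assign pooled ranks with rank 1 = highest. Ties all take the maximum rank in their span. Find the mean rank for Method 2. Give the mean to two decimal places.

Sorted (descending): 40, 40, 37, 22, 22, 20
The 2 values of 40 occupy positions 1–2 → each gets rank 2.
The 2 values of 22 occupy positions 4–5 → each gets rank 5.
Method 2 values → pooled ranks: 22→5, 37→3, 40→2, 22→5
Mean rank = (5 + 3 + 2 + 5) / 4 = 3.75

3.75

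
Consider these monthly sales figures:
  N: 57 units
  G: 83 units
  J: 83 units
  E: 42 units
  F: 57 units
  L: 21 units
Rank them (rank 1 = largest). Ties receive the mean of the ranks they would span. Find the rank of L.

6

Sorted (descending): 83, 83, 57, 57, 42, 21
The 2 values of 83 occupy positions 1–2 → average rank (1+2)/2 = 1.5.
The 2 values of 57 occupy positions 3–4 → average rank (3+4)/2 = 3.5.
L has value 21 units → rank 6.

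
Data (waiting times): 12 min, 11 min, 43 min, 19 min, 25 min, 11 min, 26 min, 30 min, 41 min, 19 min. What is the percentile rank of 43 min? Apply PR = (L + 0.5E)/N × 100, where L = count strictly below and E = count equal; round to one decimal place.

95.0

N = 10.
Strictly below 43: 9. Equal to 43: 1.
PR = (9 + 0.5·1)/10 × 100 = 95.0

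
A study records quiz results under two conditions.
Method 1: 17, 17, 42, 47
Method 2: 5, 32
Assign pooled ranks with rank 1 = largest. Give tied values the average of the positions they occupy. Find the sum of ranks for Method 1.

Sorted (descending): 47, 42, 32, 17, 17, 5
The 2 values of 17 occupy positions 4–5 → average rank (4+5)/2 = 4.5.
Method 1 values → pooled ranks: 17→4.5, 17→4.5, 42→2, 47→1
Rank sum = 4.5 + 4.5 + 2 + 1 = 12

12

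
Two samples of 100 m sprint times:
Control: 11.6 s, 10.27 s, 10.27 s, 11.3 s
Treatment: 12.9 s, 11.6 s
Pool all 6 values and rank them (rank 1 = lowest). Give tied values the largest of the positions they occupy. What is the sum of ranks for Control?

12

Sorted (ascending): 10.27, 10.27, 11.3, 11.6, 11.6, 12.9
The 2 values of 10.27 occupy positions 1–2 → each gets rank 2.
The 2 values of 11.6 occupy positions 4–5 → each gets rank 5.
Control values → pooled ranks: 11.6→5, 10.27→2, 10.27→2, 11.3→3
Rank sum = 5 + 2 + 2 + 3 = 12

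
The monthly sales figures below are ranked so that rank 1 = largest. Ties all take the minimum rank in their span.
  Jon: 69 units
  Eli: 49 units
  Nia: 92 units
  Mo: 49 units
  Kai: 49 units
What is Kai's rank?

Sorted (descending): 92, 69, 49, 49, 49
The 3 values of 49 occupy positions 3–5 → each gets rank 3.
Kai has value 49 units → rank 3.

3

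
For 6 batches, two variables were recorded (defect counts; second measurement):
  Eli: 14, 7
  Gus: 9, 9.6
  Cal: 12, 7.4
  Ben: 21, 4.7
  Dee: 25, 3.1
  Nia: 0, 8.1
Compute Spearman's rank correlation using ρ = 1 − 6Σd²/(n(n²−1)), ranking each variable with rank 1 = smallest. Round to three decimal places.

Ranks of variable 1: 4, 2, 3, 5, 6, 1
Ranks of variable 2: 3, 6, 4, 2, 1, 5
d = r₁ − r₂: 1, -4, -1, 3, 5, -4
d²: 1, 16, 1, 9, 25, 16; Σd² = 68
ρ = 1 − 6·68/(6·35) = 1 − 408/210 = -0.943

-0.943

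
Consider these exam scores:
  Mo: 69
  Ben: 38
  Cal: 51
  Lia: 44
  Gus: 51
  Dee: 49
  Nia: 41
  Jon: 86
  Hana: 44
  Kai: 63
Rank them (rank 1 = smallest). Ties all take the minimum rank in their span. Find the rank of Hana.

3

Sorted (ascending): 38, 41, 44, 44, 49, 51, 51, 63, 69, 86
The 2 values of 44 occupy positions 3–4 → each gets rank 3.
The 2 values of 51 occupy positions 6–7 → each gets rank 6.
Hana has value 44 → rank 3.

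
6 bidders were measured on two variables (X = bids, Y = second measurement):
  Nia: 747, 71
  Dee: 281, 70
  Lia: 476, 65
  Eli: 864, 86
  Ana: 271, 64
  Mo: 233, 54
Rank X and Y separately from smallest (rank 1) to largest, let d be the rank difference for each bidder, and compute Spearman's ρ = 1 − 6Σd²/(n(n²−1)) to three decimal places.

Ranks of variable 1: 5, 3, 4, 6, 2, 1
Ranks of variable 2: 5, 4, 3, 6, 2, 1
d = r₁ − r₂: 0, -1, 1, 0, 0, 0
d²: 0, 1, 1, 0, 0, 0; Σd² = 2
ρ = 1 − 6·2/(6·35) = 1 − 12/210 = 0.943

0.943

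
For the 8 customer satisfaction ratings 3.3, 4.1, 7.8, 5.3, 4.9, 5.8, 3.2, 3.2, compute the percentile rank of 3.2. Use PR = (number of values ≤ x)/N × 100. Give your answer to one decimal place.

25.0

N = 8.
Strictly below 3.2: 0. Equal to 3.2: 2.
PR = 2/8 × 100 = 25.0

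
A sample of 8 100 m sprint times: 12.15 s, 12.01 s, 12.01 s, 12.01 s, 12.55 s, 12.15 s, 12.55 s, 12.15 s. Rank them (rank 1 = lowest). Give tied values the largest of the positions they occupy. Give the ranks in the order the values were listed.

Sorted (ascending): 12.01, 12.01, 12.01, 12.15, 12.15, 12.15, 12.55, 12.55
The 3 values of 12.01 occupy positions 1–3 → each gets rank 3.
The 3 values of 12.15 occupy positions 4–6 → each gets rank 6.
The 2 values of 12.55 occupy positions 7–8 → each gets rank 8.

6, 3, 3, 3, 8, 6, 8, 6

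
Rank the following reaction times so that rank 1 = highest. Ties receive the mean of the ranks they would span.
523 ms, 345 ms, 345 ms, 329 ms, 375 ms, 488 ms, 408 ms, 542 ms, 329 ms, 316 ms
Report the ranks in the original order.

Sorted (descending): 542, 523, 488, 408, 375, 345, 345, 329, 329, 316
The 2 values of 345 occupy positions 6–7 → average rank (6+7)/2 = 6.5.
The 2 values of 329 occupy positions 8–9 → average rank (8+9)/2 = 8.5.

2, 6.5, 6.5, 8.5, 5, 3, 4, 1, 8.5, 10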